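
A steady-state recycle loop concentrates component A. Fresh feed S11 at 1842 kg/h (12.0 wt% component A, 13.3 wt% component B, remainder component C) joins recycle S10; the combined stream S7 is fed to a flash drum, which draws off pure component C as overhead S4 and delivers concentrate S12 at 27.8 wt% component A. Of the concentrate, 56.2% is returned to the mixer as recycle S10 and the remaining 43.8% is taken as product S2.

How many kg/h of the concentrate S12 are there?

Overall component A balance (none leaves overhead): component A in fresh feed = component A in product, i.e. 1842×0.120 = (1−0.562)·S12·0.278.
S12 = 221.04/(0.278×0.438) = 1815.3 kg/h.

1815 kg/h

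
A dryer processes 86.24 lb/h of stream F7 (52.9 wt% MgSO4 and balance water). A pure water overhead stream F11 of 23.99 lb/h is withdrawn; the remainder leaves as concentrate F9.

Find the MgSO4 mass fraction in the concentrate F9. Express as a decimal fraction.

0.733

MgSO4 is not removed: 86.24×0.529 = 45.621 lb/h of MgSO4 enters F9.
Concentrate = 86.24 − 23.99 = 62.25 lb/h.
Mass fraction = 45.621/62.25 = 0.733.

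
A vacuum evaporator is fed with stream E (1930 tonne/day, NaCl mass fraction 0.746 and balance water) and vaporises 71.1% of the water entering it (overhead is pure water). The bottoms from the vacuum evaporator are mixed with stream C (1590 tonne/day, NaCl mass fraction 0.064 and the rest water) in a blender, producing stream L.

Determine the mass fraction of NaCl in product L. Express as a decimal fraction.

Vapour removed = 0.711×0.254×1930 = 348.55 tonne/day; concentrate = 1581.5 tonne/day.
NaCl reaching the mixer = 1439.8 (from concentrate) + 1590×0.064 = 1541.5 tonne/day.
Product flow = 1581.5 + 1590 = 3171.5 tonne/day; NaCl fraction = 0.486.

0.486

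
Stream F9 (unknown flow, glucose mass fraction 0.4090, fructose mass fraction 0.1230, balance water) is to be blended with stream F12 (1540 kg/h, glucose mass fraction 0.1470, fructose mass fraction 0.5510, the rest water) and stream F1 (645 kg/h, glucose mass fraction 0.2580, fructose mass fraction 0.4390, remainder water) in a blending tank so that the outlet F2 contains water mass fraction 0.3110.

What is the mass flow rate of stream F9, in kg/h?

121.1 kg/h

Let F9 be the unknown flow. Total out = 2185 + F9.
water balance: 660.51 + 0.468·F9 = 0.311·(2185 + F9)
(0.468 − 0.311)·F9 = 0.311×2185 − 660.51 = 19.02
F9 = 19.02 / 0.157 = 121.15 kg/h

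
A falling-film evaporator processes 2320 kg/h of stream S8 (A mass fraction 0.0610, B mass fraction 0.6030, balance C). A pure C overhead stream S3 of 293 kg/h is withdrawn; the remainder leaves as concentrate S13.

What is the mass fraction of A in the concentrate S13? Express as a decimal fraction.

0.0698

A is not removed: 2320×0.061 = 141.52 kg/h of A enters S13.
Concentrate = 2320 − 293 = 2027 kg/h.
Mass fraction = 141.52/2027 = 0.0698.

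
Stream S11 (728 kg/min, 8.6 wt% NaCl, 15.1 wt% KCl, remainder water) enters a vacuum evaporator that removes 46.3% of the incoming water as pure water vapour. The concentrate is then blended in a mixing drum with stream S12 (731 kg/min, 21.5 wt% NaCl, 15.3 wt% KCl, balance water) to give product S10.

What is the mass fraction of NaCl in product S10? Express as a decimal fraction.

Vapour removed = 0.463×0.763×728 = 257.18 kg/min; concentrate = 470.82 kg/min.
NaCl reaching the mixer = 62.608 (from concentrate) + 731×0.215 = 219.77 kg/min.
Product flow = 470.82 + 731 = 1201.8 kg/min; NaCl fraction = 0.1829.

0.1829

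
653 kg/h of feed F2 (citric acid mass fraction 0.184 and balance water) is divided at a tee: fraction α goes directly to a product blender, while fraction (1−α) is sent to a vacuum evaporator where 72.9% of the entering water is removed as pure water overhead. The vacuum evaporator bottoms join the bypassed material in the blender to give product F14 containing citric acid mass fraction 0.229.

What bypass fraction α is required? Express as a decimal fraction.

All 653×0.184 = 120.15 kg/h of citric acid reaches F14, so F14 = 120.15/0.229 = 524.68 kg/h and vapour = 128.32 kg/h.
The evaporator receives (1−α)·653 of feed at 0.816 water and removes 0.729 of that water:
0.729×0.816×(1−α)×653 = 128.32
(1−α) = 128.32/388.45 = 0.3303;  α = 0.6697.

0.670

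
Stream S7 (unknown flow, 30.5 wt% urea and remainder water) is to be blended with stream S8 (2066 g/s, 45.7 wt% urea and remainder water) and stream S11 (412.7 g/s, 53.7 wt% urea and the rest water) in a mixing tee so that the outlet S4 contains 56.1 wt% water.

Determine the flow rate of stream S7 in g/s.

Let S7 be the unknown flow. Total out = 2478.7 + S7.
water balance: 1312.9 + 0.695·S7 = 0.561·(2478.7 + S7)
(0.695 − 0.561)·S7 = 0.561×2478.7 − 1312.9 = 77.633
S7 = 77.633 / 0.134 = 579.35 g/s

579.3 g/s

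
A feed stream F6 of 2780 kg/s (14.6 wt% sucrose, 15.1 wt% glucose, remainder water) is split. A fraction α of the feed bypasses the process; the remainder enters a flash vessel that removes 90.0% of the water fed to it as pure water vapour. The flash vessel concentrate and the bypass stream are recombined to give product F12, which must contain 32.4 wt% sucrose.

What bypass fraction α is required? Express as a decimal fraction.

0.132

All 2780×0.146 = 405.88 kg/s of sucrose reaches F12, so F12 = 405.88/0.324 = 1252.7 kg/s and vapour = 1527.3 kg/s.
The evaporator receives (1−α)·2780 of feed at 0.703 water and removes 0.900 of that water:
0.900×0.703×(1−α)×2780 = 1527.3
(1−α) = 1527.3/1758.9 = 0.8683;  α = 0.1317.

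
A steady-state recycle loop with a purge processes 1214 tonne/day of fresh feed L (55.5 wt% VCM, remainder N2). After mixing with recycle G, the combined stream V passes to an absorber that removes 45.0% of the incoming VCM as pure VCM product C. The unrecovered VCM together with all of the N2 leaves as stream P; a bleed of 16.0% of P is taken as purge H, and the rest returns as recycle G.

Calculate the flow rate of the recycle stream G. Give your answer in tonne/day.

N2 enters only via L and leaves only via the purge: 1214×0.445 = 0.160×(N2 in P), and the absorber passes all N2, so N2 in V = N2 in P = 3376.4 tonne/day.
VCM in V: m_A = 1214×0.555 + (1−0.160)·(1−0.450)·m_A, so m_A = 673.77/0.5380 = 1252.4 tonne/day.
P = (1−0.450)×1252.4 + 3376.4 = 4065.2 tonne/day.
Recycle G = (1−0.160)×4065.2 = 3414.8 tonne/day.

3415 tonne/day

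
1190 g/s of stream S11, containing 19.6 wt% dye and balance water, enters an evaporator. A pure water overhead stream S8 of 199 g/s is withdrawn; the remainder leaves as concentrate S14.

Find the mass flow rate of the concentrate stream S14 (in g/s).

Concentrate = 1190 − 199 = 991 g/s.

991 g/s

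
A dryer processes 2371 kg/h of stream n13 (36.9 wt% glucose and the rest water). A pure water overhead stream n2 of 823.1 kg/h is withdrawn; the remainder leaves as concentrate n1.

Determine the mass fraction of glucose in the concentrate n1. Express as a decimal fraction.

0.565

glucose is not removed: 2371×0.369 = 874.9 kg/h of glucose enters n1.
Concentrate = 2371 − 823.1 = 1547.9 kg/h.
Mass fraction = 874.9/1547.9 = 0.565.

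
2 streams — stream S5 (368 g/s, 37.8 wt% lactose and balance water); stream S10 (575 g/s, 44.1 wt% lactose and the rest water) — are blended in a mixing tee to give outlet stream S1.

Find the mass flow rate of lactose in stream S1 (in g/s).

lactose out = lactose in = 368×0.378 + 575×0.441 = 392.68 g/s.

392.7 g/s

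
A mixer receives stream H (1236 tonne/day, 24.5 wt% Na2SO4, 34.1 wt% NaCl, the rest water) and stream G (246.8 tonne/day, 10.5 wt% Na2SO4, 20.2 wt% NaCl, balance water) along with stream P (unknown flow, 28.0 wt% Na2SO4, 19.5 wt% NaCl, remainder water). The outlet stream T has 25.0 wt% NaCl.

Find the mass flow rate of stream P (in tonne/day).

1830 tonne/day

Let P be the unknown flow. Total out = 1482.8 + P.
NaCl balance: 471.33 + 0.195·P = 0.250·(1482.8 + P)
(0.195 − 0.250)·P = 0.250×1482.8 − 471.33 = -100.63
P = -100.63 / -0.055 = 1829.6 tonne/day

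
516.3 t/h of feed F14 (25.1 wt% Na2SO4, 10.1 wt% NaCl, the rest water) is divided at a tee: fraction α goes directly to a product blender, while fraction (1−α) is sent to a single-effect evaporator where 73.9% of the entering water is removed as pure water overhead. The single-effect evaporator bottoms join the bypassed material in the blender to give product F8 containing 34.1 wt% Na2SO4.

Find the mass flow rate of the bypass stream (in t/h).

231.7 t/h

All 516.3×0.251 = 129.59 t/h of Na2SO4 reaches F8, so F8 = 129.59/0.341 = 380.03 t/h and vapour = 136.27 t/h.
The evaporator receives (1−α)·516.3 of feed at 0.648 water and removes 0.739 of that water:
0.739×0.648×(1−α)×516.3 = 136.27
(1−α) = 136.27/247.24 = 0.5511;  α = 0.4489.
Bypass flow = 0.4489×516.3 = 231.74 t/h.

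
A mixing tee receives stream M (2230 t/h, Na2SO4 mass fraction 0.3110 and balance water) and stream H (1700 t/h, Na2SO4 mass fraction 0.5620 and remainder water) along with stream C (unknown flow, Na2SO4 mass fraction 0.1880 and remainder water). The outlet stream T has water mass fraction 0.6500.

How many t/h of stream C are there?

1688 t/h

Let C be the unknown flow. Total out = 3930 + C.
water balance: 2281.1 + 0.812·C = 0.650·(3930 + C)
(0.812 − 0.650)·C = 0.650×3930 − 2281.1 = 273.43
C = 273.43 / 0.162 = 1687.8 t/h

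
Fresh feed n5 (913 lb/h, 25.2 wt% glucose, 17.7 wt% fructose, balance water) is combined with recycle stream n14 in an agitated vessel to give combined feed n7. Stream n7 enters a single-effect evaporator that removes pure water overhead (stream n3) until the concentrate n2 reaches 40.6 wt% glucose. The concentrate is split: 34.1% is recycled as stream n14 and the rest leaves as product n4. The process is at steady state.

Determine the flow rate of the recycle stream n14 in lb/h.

293.2 lb/h

Overall glucose balance (none leaves overhead): glucose in fresh feed = glucose in product, i.e. 913×0.252 = (1−0.341)·n2·0.406.
n2 = 230.08/(0.406×0.659) = 859.92 lb/h.
Recycle n14 = 0.341×859.92 = 293.23 lb/h.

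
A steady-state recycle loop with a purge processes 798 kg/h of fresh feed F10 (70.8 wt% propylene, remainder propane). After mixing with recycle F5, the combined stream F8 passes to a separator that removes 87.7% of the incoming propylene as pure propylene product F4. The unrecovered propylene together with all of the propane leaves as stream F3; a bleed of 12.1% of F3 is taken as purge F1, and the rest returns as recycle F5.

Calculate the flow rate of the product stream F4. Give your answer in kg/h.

propylene in F8: m_A = 798×0.708 + (1−0.121)·(1−0.877)·m_A, so m_A = 564.98/0.8919 = 633.47 kg/h.
Product F4 = 0.877×633.47 = 555.56 kg/h.

555.6 kg/h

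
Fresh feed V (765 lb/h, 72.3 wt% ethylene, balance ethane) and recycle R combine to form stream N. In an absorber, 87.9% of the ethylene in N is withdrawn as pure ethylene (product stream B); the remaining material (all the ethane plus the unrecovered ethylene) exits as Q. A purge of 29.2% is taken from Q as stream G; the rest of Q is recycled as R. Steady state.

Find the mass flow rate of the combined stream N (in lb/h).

ethane enters only via V and leaves only via the purge: 765×0.277 = 0.292×(ethane in Q), and the absorber passes all ethane, so ethane in N = ethane in Q = 725.7 lb/h.
ethylene in N: m_A = 765×0.723 + (1−0.292)·(1−0.879)·m_A, so m_A = 553.1/0.9143 = 604.92 lb/h.
N = 604.92 + 725.7 = 1330.6 lb/h.

1331 lb/h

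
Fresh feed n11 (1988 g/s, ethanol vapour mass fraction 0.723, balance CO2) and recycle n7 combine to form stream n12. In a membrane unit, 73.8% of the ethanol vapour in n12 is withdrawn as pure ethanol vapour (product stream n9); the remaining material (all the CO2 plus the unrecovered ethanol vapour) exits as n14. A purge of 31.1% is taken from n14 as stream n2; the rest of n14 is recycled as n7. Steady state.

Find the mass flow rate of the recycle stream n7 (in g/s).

CO2 enters only via n11 and leaves only via the purge: 1988×0.277 = 0.311×(CO2 in n14), and the membrane unit passes all CO2, so CO2 in n12 = CO2 in n14 = 1770.7 g/s.
ethanol vapour in n12: m_A = 1988×0.723 + (1−0.311)·(1−0.738)·m_A, so m_A = 1437.3/0.8195 = 1753.9 g/s.
n14 = (1−0.738)×1753.9 + 1770.7 = 2230.2 g/s.
Recycle n7 = (1−0.311)×2230.2 = 1536.6 g/s.

1537 g/s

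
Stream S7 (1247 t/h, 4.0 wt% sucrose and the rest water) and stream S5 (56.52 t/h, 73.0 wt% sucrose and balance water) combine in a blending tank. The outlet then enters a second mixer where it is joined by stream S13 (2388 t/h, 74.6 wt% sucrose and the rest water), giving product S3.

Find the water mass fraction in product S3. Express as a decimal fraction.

0.4927

Overall, product flow = 3691.5 t/h.
water in = 1247×0.960 + 56.52×0.270 + 2388×0.254 = 1818.9 t/h.
water fraction in S3 = 0.4927.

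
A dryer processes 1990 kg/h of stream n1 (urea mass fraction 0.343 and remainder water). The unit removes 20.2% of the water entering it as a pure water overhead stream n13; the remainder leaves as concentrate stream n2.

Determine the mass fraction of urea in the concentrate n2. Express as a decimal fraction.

0.395

urea is not removed: 1990×0.343 = 682.57 kg/h of urea enters n2.
water entering = 1990×0.657 = 1307.4 kg/h; overhead removed = 0.202×1307.4 = 264.1 kg/h.
Concentrate = 1990 − 264.1 = 1725.9 kg/h.
Mass fraction = 682.57/1725.9 = 0.395.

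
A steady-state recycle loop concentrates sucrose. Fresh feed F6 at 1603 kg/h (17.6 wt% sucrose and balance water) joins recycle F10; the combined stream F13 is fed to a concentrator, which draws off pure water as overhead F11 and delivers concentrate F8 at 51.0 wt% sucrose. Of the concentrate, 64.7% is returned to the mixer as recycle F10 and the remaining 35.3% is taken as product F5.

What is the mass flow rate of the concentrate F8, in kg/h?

Overall sucrose balance (none leaves overhead): sucrose in fresh feed = sucrose in product, i.e. 1603×0.176 = (1−0.647)·F8·0.510.
F8 = 282.13/(0.510×0.353) = 1567.1 kg/h.

1567 kg/h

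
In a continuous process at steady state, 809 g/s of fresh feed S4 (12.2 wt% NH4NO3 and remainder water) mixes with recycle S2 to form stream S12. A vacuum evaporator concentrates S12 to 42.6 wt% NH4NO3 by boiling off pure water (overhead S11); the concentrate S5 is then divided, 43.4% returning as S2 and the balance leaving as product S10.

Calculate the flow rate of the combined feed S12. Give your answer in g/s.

986.7 g/s

Overall NH4NO3 balance (none leaves overhead): NH4NO3 in fresh feed = NH4NO3 in product, i.e. 809×0.122 = (1−0.434)·S5·0.426.
S5 = 98.698/(0.426×0.566) = 409.34 g/s.
Recycle S2 = 0.434×409.34 = 177.65 g/s.
Combined feed S12 = 809 + 177.65 = 986.65 g/s.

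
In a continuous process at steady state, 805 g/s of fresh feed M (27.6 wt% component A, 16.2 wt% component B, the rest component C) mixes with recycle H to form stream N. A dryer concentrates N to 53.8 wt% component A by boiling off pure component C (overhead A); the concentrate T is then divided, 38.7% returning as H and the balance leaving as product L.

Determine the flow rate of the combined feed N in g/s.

1066 g/s

Overall component A balance (none leaves overhead): component A in fresh feed = component A in product, i.e. 805×0.276 = (1−0.387)·T·0.538.
T = 222.18/(0.538×0.613) = 673.69 g/s.
Recycle H = 0.387×673.69 = 260.72 g/s.
Combined feed N = 805 + 260.72 = 1065.7 g/s.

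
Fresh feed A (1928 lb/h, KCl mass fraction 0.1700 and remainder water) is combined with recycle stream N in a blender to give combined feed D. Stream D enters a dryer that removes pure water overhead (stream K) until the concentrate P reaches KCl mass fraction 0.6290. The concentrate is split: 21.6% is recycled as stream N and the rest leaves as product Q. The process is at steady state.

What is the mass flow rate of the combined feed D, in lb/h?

2072 lb/h

Overall KCl balance (none leaves overhead): KCl in fresh feed = KCl in product, i.e. 1928×0.170 = (1−0.216)·P·0.629.
P = 327.76/(0.629×0.784) = 664.64 lb/h.
Recycle N = 0.216×664.64 = 143.56 lb/h.
Combined feed D = 1928 + 143.56 = 2071.6 lb/h.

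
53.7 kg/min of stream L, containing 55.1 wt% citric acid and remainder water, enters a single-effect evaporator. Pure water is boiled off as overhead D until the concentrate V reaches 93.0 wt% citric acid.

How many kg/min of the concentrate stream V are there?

31.82 kg/min

citric acid is conserved: 53.7×0.551 = 29.589 kg/min all reports to the concentrate.
Concentrate = 29.589/(target fraction) = 31.816 kg/min.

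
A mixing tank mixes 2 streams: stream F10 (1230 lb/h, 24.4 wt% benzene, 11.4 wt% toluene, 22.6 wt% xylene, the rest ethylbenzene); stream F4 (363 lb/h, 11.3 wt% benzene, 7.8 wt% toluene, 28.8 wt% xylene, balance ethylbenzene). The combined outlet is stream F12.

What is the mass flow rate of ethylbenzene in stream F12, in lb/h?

ethylbenzene out = ethylbenzene in = 1230×0.416 + 363×0.521 = 700.8 lb/h.

700.8 lb/h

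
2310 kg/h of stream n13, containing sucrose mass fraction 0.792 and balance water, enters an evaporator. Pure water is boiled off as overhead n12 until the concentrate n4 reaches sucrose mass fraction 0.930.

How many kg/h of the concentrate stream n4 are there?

sucrose is conserved: 2310×0.792 = 1829.5 kg/h all reports to the concentrate.
Concentrate = 1829.5/(target fraction) = 1967.2 kg/h.

1967 kg/h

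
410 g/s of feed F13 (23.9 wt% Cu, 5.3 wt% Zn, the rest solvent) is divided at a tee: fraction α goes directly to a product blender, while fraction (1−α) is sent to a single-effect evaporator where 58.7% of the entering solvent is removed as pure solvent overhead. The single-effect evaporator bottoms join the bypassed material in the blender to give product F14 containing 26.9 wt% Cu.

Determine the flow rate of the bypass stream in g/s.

300 g/s

All 410×0.239 = 97.99 g/s of Cu reaches F14, so F14 = 97.99/0.269 = 364.28 g/s and vapour = 45.725 g/s.
The evaporator receives (1−α)·410 of feed at 0.708 solvent and removes 0.587 of that solvent:
0.587×0.708×(1−α)×410 = 45.725
(1−α) = 45.725/170.39 = 0.2683;  α = 0.7317.
Bypass flow = 0.7317×410 = 299.98 g/s.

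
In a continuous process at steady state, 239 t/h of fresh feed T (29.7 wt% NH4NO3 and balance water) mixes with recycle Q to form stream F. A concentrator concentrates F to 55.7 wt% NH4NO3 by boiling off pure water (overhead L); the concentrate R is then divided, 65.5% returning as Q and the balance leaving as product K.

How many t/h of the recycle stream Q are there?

Overall NH4NO3 balance (none leaves overhead): NH4NO3 in fresh feed = NH4NO3 in product, i.e. 239×0.297 = (1−0.655)·R·0.557.
R = 70.983/(0.557×0.345) = 369.39 t/h.
Recycle Q = 0.655×369.39 = 241.95 t/h.

241.9 t/h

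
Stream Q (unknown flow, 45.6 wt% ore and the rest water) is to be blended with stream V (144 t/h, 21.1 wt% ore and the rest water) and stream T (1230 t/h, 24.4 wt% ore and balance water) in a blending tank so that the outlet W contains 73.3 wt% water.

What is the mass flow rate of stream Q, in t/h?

192.3 t/h

Let Q be the unknown flow. Total out = 1374 + Q.
water balance: 1043.5 + 0.544·Q = 0.733·(1374 + Q)
(0.544 − 0.733)·Q = 0.733×1374 − 1043.5 = -36.354
Q = -36.354 / -0.189 = 192.35 t/h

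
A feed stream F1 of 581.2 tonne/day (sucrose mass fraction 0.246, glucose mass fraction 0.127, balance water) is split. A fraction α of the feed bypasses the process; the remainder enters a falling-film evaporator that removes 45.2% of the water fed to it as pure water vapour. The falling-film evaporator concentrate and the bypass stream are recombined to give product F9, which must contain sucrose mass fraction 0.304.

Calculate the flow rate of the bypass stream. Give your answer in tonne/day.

189.9 tonne/day

All 581.2×0.246 = 142.98 tonne/day of sucrose reaches F9, so F9 = 142.98/0.304 = 470.31 tonne/day and vapour = 110.89 tonne/day.
The evaporator receives (1−α)·581.2 of feed at 0.627 water and removes 0.452 of that water:
0.452×0.627×(1−α)×581.2 = 110.89
(1−α) = 110.89/164.71 = 0.6732;  α = 0.3268.
Bypass flow = 0.3268×581.2 = 189.93 tonne/day.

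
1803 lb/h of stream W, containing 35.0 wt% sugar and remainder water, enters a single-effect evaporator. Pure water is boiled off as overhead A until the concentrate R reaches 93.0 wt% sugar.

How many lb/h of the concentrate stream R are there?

678.5 lb/h

sugar is conserved: 1803×0.350 = 631.05 lb/h all reports to the concentrate.
Concentrate = 631.05/(target fraction) = 678.55 lb/h.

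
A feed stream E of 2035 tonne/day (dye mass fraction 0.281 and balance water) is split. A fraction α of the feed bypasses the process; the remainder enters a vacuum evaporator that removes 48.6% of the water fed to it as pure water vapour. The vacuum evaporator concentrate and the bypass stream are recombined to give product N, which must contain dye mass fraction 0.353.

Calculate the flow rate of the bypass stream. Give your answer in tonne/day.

847.2 tonne/day

All 2035×0.281 = 571.84 tonne/day of dye reaches N, so N = 571.84/0.353 = 1619.9 tonne/day and vapour = 415.07 tonne/day.
The evaporator receives (1−α)·2035 of feed at 0.719 water and removes 0.486 of that water:
0.486×0.719×(1−α)×2035 = 415.07
(1−α) = 415.07/711.1 = 0.5837;  α = 0.4163.
Bypass flow = 0.4163×2035 = 847.16 tonne/day.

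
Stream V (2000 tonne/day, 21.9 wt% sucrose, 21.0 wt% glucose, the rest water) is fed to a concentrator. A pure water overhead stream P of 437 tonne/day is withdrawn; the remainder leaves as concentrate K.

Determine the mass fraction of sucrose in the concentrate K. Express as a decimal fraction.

0.280

sucrose is not removed: 2000×0.219 = 438 tonne/day of sucrose enters K.
Concentrate = 2000 − 437 = 1563 tonne/day.
Mass fraction = 438/1563 = 0.280.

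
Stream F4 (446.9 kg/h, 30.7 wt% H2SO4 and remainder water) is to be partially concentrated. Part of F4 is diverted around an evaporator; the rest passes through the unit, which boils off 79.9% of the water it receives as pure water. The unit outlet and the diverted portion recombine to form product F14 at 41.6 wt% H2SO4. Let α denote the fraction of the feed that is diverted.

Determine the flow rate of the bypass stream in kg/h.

All 446.9×0.307 = 137.2 kg/h of H2SO4 reaches F14, so F14 = 137.2/0.416 = 329.8 kg/h and vapour = 117.1 kg/h.
The evaporator receives (1−α)·446.9 of feed at 0.693 water and removes 0.799 of that water:
0.799×0.693×(1−α)×446.9 = 117.1
(1−α) = 117.1/247.45 = 0.4732;  α = 0.5268.
Bypass flow = 0.5268×446.9 = 235.42 kg/h.

235.4 kg/h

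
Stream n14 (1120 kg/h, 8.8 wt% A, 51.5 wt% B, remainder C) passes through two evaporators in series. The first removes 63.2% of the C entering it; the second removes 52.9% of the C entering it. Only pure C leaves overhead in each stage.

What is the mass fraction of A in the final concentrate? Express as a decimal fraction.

0.131

C in feed = 1120×0.397 = 444.64 kg/h.
After stage 1: C left = (1−0.632)×444.64 = 163.63; stream total = 838.99 kg/h.
After stage 2: C left = (1−0.529)×163.63 = 77.069; final concentrate = 752.43 kg/h.
A fraction = 98.56/752.43 = 0.131.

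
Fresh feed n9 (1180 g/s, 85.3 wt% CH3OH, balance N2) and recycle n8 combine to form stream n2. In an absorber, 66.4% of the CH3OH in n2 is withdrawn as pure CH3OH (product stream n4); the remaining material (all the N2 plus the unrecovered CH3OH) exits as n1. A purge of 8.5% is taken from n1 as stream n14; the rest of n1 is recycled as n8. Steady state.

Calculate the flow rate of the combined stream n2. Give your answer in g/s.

N2 enters only via n9 and leaves only via the purge: 1180×0.147 = 0.085×(N2 in n1), and the absorber passes all N2, so N2 in n2 = N2 in n1 = 2040.7 g/s.
CH3OH in n2: m_A = 1180×0.853 + (1−0.085)·(1−0.664)·m_A, so m_A = 1006.5/0.6926 = 1453.4 g/s.
n2 = 1453.4 + 2040.7 = 3494.1 g/s.

3494 g/s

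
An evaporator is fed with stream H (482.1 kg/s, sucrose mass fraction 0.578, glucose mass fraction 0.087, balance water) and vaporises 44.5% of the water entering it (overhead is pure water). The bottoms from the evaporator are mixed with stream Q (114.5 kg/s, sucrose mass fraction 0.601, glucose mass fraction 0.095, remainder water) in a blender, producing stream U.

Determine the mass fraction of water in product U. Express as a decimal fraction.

Vapour removed = 0.445×0.335×482.1 = 71.869 kg/s; concentrate = 410.23 kg/s.
water reaching the mixer = 89.634 (from concentrate) + 114.5×0.304 = 124.44 kg/s.
Product flow = 410.23 + 114.5 = 524.73 kg/s; water fraction = 0.237.

0.237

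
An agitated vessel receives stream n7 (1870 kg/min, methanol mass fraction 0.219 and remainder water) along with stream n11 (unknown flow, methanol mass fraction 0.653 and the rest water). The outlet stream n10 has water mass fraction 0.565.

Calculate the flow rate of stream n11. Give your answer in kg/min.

1853 kg/min

Let n11 be the unknown flow. Total out = 1870 + n11.
water balance: 1460.5 + 0.347·n11 = 0.565·(1870 + n11)
(0.347 − 0.565)·n11 = 0.565×1870 − 1460.5 = -403.92
n11 = -403.92 / -0.218 = 1852.8 kg/min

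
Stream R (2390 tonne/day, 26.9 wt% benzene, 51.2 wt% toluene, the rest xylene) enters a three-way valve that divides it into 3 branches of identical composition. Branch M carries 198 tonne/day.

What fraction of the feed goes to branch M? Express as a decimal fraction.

Fraction to M = 198/2390 = 0.0828.

0.083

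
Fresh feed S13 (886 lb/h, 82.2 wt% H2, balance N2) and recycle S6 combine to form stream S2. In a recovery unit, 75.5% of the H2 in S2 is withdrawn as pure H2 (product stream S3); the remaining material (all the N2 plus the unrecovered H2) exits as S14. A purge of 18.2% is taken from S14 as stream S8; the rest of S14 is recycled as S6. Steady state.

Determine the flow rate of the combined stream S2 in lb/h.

N2 enters only via S13 and leaves only via the purge: 886×0.178 = 0.182×(N2 in S14), and the recovery unit passes all N2, so N2 in S2 = N2 in S14 = 866.53 lb/h.
H2 in S2: m_A = 886×0.822 + (1−0.182)·(1−0.755)·m_A, so m_A = 728.29/0.7996 = 910.83 lb/h.
S2 = 910.83 + 866.53 = 1777.4 lb/h.

1777 lb/h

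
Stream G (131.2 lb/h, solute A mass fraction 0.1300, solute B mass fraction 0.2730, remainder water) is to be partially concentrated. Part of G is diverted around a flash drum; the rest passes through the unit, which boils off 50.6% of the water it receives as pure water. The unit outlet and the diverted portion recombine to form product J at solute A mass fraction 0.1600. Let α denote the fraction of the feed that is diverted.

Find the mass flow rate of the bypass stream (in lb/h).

All 131.2×0.130 = 17.056 lb/h of solute A reaches J, so J = 17.056/0.160 = 106.6 lb/h and vapour = 24.6 lb/h.
The evaporator receives (1−α)·131.2 of feed at 0.597 water and removes 0.506 of that water:
0.506×0.597×(1−α)×131.2 = 24.6
(1−α) = 24.6/39.633 = 0.6207;  α = 0.3793.
Bypass flow = 0.3793×131.2 = 49.765 lb/h.

49.77 lb/h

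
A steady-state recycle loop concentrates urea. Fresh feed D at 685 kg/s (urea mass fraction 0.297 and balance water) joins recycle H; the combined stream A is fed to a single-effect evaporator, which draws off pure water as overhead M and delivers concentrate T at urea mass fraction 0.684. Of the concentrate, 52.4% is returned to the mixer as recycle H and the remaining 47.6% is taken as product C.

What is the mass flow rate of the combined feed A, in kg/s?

1012 kg/s

Overall urea balance (none leaves overhead): urea in fresh feed = urea in product, i.e. 685×0.297 = (1−0.524)·T·0.684.
T = 203.44/(0.684×0.476) = 624.86 kg/s.
Recycle H = 0.524×624.86 = 327.43 kg/s.
Combined feed A = 685 + 327.43 = 1012.4 kg/s.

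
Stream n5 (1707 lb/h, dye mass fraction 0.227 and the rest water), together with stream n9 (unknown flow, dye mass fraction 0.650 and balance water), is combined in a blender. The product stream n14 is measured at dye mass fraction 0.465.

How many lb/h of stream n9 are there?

Let n9 be the unknown flow. Total out = 1707 + n9.
dye balance: 387.49 + 0.650·n9 = 0.465·(1707 + n9)
(0.650 − 0.465)·n9 = 0.465×1707 − 387.49 = 406.27
n9 = 406.27 / 0.185 = 2196 lb/h

2196 lb/h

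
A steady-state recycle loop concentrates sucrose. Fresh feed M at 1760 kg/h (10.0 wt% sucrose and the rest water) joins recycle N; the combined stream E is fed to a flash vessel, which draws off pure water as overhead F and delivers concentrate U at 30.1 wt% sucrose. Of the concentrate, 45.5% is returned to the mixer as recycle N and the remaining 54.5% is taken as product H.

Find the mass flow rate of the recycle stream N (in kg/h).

Overall sucrose balance (none leaves overhead): sucrose in fresh feed = sucrose in product, i.e. 1760×0.100 = (1−0.455)·U·0.301.
U = 176/(0.301×0.545) = 1072.9 kg/h.
Recycle N = 0.455×1072.9 = 488.16 kg/h.

488.2 kg/h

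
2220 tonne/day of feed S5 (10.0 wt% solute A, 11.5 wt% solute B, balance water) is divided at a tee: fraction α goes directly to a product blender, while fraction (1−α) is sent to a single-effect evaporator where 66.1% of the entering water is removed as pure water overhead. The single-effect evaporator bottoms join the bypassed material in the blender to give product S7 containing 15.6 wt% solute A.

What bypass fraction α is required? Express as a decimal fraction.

0.308

All 2220×0.100 = 222 tonne/day of solute A reaches S7, so S7 = 222/0.156 = 1423.1 tonne/day and vapour = 796.92 tonne/day.
The evaporator receives (1−α)·2220 of feed at 0.785 water and removes 0.661 of that water:
0.661×0.785×(1−α)×2220 = 796.92
(1−α) = 796.92/1151.9 = 0.6918;  α = 0.3082.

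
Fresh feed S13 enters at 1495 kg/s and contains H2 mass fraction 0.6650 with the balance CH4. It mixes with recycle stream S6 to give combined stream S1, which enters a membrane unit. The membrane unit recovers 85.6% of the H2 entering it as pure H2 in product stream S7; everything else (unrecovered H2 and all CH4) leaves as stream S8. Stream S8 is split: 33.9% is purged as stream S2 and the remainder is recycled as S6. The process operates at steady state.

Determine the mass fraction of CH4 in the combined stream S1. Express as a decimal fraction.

CH4 enters only via S13 and leaves only via the purge: 1495×0.335 = 0.339×(CH4 in S8), and the membrane unit passes all CH4, so CH4 in S1 = CH4 in S8 = 1477.4 kg/s.
H2 in S1: m_A = 1495×0.665 + (1−0.339)·(1−0.856)·m_A, so m_A = 994.18/0.9048 = 1098.8 kg/s.
S1 = 1098.8 + 1477.4 = 2576.1 kg/s.
CH4 fraction in S1 = 1477.4/2576.1 = 0.5735.

0.5735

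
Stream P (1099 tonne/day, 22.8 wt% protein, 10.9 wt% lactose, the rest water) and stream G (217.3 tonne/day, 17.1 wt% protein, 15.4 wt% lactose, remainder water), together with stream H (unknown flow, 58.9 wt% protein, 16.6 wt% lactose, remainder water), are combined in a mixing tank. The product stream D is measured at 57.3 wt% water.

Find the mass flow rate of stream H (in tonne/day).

369.1 tonne/day

Let H be the unknown flow. Total out = 1316.3 + H.
water balance: 875.31 + 0.245·H = 0.573·(1316.3 + H)
(0.245 − 0.573)·H = 0.573×1316.3 − 875.31 = -121.07
H = -121.07 / -0.328 = 369.13 tonne/day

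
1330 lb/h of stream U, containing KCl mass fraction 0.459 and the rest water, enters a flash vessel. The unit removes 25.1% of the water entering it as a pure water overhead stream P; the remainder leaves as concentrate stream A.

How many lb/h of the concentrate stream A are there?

water entering = 1330×0.541 = 719.53 lb/h; overhead removed = 0.251×719.53 = 180.6 lb/h.
Concentrate = 1330 − 180.6 = 1149.4 lb/h.

1149 lb/h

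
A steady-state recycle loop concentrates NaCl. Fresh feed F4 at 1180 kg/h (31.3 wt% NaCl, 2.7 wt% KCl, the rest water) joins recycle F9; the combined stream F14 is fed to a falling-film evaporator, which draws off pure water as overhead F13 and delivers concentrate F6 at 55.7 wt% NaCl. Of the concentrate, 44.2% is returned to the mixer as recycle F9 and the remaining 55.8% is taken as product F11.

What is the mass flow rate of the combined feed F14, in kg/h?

Overall NaCl balance (none leaves overhead): NaCl in fresh feed = NaCl in product, i.e. 1180×0.313 = (1−0.442)·F6·0.557.
F6 = 369.34/(0.557×0.558) = 1188.3 kg/h.
Recycle F9 = 0.442×1188.3 = 525.24 kg/h.
Combined feed F14 = 1180 + 525.24 = 1705.2 kg/h.

1705 kg/h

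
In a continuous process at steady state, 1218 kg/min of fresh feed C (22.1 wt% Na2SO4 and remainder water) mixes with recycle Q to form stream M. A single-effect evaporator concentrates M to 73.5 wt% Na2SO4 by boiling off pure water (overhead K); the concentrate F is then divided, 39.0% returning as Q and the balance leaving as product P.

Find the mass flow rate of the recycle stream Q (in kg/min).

234.1 kg/min

Overall Na2SO4 balance (none leaves overhead): Na2SO4 in fresh feed = Na2SO4 in product, i.e. 1218×0.221 = (1−0.390)·F·0.735.
F = 269.18/(0.735×0.610) = 600.37 kg/min.
Recycle Q = 0.390×600.37 = 234.15 kg/min.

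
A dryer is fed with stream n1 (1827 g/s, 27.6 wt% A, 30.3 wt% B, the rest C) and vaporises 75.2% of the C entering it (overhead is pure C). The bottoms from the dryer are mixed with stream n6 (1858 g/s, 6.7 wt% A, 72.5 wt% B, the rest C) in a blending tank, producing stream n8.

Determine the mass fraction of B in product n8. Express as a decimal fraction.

0.6118

Vapour removed = 0.752×0.421×1827 = 578.41 g/s; concentrate = 1248.6 g/s.
B reaching the mixer = 553.58 (from concentrate) + 1858×0.725 = 1900.6 g/s.
Product flow = 1248.6 + 1858 = 3106.6 g/s; B fraction = 0.6118.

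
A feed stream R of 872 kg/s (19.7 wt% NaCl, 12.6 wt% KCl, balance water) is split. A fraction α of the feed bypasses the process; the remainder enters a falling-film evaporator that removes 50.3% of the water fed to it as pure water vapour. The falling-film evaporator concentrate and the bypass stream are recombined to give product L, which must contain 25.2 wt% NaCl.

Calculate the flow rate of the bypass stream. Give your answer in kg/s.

All 872×0.197 = 171.78 kg/s of NaCl reaches L, so L = 171.78/0.252 = 681.68 kg/s and vapour = 190.32 kg/s.
The evaporator receives (1−α)·872 of feed at 0.677 water and removes 0.503 of that water:
0.503×0.677×(1−α)×872 = 190.32
(1−α) = 190.32/296.94 = 0.6409;  α = 0.3591.
Bypass flow = 0.3591×872 = 313.12 kg/s.

313.1 kg/s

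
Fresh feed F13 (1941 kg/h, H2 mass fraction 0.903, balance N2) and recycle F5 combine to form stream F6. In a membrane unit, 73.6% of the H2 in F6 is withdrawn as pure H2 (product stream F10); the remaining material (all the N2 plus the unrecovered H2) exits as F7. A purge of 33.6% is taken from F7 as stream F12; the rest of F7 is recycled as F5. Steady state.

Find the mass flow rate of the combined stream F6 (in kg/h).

2686 kg/h

N2 enters only via F13 and leaves only via the purge: 1941×0.097 = 0.336×(N2 in F7), and the membrane unit passes all N2, so N2 in F6 = N2 in F7 = 560.35 kg/h.
H2 in F6: m_A = 1941×0.903 + (1−0.336)·(1−0.736)·m_A, so m_A = 1752.7/0.8247 = 2125.3 kg/h.
F6 = 2125.3 + 560.35 = 2685.6 kg/h.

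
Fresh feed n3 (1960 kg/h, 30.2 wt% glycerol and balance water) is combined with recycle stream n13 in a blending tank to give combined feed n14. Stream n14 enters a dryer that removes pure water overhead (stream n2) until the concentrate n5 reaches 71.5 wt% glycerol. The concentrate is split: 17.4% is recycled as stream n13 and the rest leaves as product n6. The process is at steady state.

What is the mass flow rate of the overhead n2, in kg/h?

Overall glycerol balance (none leaves overhead): glycerol in fresh feed = glycerol in product, i.e. 1960×0.302 = (1−0.174)·n5·0.715.
n5 = 591.92/(0.715×0.826) = 1002.3 kg/h.
Recycle n13 = 0.174×1002.3 = 174.39 kg/h.
Combined feed n14 = 1960 + 174.39 = 2134.4 kg/h.
Overhead n2 = n14 − n5 = 2134.4 − 1002.3 = 1132.1 kg/h.

1132 kg/h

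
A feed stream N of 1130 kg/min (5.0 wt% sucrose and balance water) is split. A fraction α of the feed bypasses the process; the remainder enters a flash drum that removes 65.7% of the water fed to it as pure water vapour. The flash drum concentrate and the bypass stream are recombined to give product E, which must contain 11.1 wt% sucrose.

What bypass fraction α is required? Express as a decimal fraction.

All 1130×0.050 = 56.5 kg/min of sucrose reaches E, so E = 56.5/0.111 = 509.01 kg/min and vapour = 620.99 kg/min.
The evaporator receives (1−α)·1130 of feed at 0.950 water and removes 0.657 of that water:
0.657×0.950×(1−α)×1130 = 620.99
(1−α) = 620.99/705.29 = 0.8805;  α = 0.1195.

0.120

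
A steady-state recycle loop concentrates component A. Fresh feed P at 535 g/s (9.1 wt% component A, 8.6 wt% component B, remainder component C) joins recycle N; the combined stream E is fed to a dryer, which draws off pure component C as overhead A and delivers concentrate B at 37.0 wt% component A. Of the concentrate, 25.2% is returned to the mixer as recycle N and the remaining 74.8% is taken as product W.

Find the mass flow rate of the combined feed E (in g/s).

579.3 g/s

Overall component A balance (none leaves overhead): component A in fresh feed = component A in product, i.e. 535×0.091 = (1−0.252)·B·0.370.
B = 48.685/(0.370×0.748) = 175.91 g/s.
Recycle N = 0.252×175.91 = 44.329 g/s.
Combined feed E = 535 + 44.329 = 579.33 g/s.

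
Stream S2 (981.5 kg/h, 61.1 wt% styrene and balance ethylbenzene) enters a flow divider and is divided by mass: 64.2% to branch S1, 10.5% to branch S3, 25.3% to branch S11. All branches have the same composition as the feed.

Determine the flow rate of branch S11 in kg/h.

Branch S11 flow = 0.253×981.5 = 248.32 kg/h.

248.3 kg/h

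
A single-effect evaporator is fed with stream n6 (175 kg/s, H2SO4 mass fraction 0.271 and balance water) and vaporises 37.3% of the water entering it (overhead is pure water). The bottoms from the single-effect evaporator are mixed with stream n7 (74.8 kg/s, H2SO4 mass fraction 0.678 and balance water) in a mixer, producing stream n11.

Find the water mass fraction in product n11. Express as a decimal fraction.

0.515

Vapour removed = 0.373×0.729×175 = 47.585 kg/s; concentrate = 127.41 kg/s.
water reaching the mixer = 79.99 (from concentrate) + 74.8×0.322 = 104.08 kg/s.
Product flow = 127.41 + 74.8 = 202.21 kg/s; water fraction = 0.515.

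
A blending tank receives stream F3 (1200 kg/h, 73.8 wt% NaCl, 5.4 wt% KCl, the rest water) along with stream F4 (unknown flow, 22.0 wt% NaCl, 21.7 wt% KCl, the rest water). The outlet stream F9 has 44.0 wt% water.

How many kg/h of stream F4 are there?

Let F4 be the unknown flow. Total out = 1200 + F4.
water balance: 249.6 + 0.563·F4 = 0.440·(1200 + F4)
(0.563 − 0.440)·F4 = 0.440×1200 − 249.6 = 278.4
F4 = 278.4 / 0.123 = 2263.4 kg/h

2263 kg/h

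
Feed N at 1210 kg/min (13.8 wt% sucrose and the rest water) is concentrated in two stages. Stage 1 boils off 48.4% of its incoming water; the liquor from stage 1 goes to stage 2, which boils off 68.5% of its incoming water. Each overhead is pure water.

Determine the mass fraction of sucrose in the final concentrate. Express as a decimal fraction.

0.496

water in feed = 1210×0.862 = 1043 kg/min.
After stage 1: water left = (1−0.484)×1043 = 538.2; stream total = 705.18 kg/min.
After stage 2: water left = (1−0.685)×538.2 = 169.53; final concentrate = 336.51 kg/min.
sucrose fraction = 166.98/336.51 = 0.496.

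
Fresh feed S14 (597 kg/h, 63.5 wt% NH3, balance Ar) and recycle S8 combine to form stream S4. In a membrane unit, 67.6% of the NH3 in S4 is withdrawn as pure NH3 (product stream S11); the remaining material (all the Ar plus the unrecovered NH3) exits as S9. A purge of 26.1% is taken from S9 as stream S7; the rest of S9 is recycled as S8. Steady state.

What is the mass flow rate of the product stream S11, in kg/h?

336.9 kg/h

NH3 in S4: m_A = 597×0.635 + (1−0.261)·(1−0.676)·m_A, so m_A = 379.1/0.7606 = 498.44 kg/h.
Product S11 = 0.676×498.44 = 336.94 kg/h.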